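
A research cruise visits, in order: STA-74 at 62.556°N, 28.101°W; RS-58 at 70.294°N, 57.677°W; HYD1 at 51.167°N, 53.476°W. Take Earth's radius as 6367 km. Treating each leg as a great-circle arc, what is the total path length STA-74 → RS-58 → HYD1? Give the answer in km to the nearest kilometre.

3683 km

STA-74→RS-58: c = 0.242898 rad, d = 1546.53 km
RS-58→HYD1: c = 0.335559 rad, d = 2136.50 km
Total = 1546.53 + 2136.50 = 3683.04 km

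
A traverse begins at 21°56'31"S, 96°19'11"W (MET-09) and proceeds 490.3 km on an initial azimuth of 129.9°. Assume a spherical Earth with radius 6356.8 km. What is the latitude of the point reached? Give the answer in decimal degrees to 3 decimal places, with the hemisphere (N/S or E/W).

24.734°S

MET-09: φ = -21.94194°, λ = -96.31972°
δ = d/R = 490.3/6356.8 = 0.077130 rad
φ₂ = arcsin(sin φ₁ cos δ + cos φ₁ sin δ cos θ)
   = arcsin(-0.37367·0.99703 + 0.92756·0.07705·-0.64145) = -24.73372°
λ₂ = λ₁ + atan2(sin θ sin δ cos φ₁, cos δ − sin φ₁ sin φ₂) = -92.58808°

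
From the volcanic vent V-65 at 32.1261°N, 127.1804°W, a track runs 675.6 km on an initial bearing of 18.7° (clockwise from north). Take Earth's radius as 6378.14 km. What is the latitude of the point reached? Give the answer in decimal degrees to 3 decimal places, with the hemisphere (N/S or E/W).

δ = d/R = 675.6/6378.14 = 0.105924 rad
φ₂ = arcsin(sin φ₁ cos δ + cos φ₁ sin δ cos θ)
   = arcsin(0.53178·0.99440 + 0.84688·0.10573·0.94721) = 37.85133°
λ₂ = λ₁ + atan2(sin θ sin δ cos φ₁, cos δ − sin φ₁ sin φ₂) = -124.71997°

37.851°N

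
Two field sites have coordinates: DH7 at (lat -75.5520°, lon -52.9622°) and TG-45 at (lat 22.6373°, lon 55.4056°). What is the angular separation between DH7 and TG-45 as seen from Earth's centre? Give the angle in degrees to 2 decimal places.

116.44°

Δφ = 98.1893°,  Δλ = 108.3678°
a = sin²(Δφ/2) + cos φ₁ cos φ₂ sin²(Δλ/2) = 0.722644
c = 2·arcsin(√a) = 2.032293 rad = 116.4418°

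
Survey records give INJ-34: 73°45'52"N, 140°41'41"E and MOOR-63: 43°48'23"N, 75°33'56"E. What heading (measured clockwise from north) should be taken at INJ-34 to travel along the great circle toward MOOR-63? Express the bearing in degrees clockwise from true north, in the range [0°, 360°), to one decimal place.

INJ-34: φ = +73.76444°, λ = +140.69472°
MOOR-63: φ = +43.80639°, λ = +75.56556°
Δλ = -65.1292°
y = sin Δλ · cos φ₂ = -0.654753
x = cos φ₁ sin φ₂ − sin φ₁ cos φ₂ cos Δλ = -0.097880
θ = atan2(y, x) = -98.5023° → 261.4977° (mod 360°)

261.5°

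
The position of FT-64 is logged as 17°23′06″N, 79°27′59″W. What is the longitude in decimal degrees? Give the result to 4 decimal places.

79.4664°W

79° + 27′/60 + 59″/3600 = 79 + 0.45000 + 0.01639 = 79.4664°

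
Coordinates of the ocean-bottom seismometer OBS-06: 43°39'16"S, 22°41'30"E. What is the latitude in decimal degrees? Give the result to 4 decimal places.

43° + 39′/60 + 16″/3600 = 43 + 0.65000 + 0.00444 = 43.6544°

43.6544°S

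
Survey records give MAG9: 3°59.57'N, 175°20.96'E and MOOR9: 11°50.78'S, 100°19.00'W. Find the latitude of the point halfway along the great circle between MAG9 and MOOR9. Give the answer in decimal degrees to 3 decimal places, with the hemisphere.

MAG9: φ = +3.99283°, λ = +175.34933°
MOOR9: φ = -11.84633°, λ = -100.31667°
Bx = cos φ₂ cos Δλ = 0.096626,  By = cos φ₂ sin Δλ = 0.973920
φₘ = atan2(sin φ₁ + sin φ₂, √((cos φ₁ + Bx)² + By²)) = -5.29091°
λₘ = λ₁ + atan2(By, cos φ₁ + Bx) = -142.97917°

5.291°S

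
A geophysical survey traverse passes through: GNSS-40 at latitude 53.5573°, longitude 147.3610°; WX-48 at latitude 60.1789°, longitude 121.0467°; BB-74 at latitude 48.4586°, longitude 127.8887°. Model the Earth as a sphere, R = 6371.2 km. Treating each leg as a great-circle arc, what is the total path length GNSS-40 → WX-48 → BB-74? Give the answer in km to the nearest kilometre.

GNSS-40→WX-48: c = 0.273917 rad, d = 1745.18 km
WX-48→BB-74: c = 0.215814 rad, d = 1375.00 km
Total = 1745.18 + 1375.00 = 3120.18 km

3120 km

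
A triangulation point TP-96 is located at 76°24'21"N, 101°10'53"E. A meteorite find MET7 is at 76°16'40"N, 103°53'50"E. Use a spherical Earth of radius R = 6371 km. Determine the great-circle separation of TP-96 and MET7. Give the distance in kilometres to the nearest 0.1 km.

72.7 km

TP-96: φ = +76.40583°, λ = +101.18139°
MET7: φ = +76.27778°, λ = +103.89722°
Δφ = -0.1281°,  Δλ = 2.7158°
a = sin²(Δφ/2) + cos φ₁ cos φ₂ sin²(Δλ/2) = 0.000033
c = 2·arcsin(√a) = 0.011412 rad = 0.6539°
d = R·c = 6371 × 0.011412 = 72.7 km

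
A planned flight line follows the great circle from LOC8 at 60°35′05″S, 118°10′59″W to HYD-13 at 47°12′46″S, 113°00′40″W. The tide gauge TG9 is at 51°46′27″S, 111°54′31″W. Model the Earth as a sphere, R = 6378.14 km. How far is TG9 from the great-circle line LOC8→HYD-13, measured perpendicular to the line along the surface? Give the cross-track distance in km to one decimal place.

LOC8: φ = -60.58472°, λ = -118.18306°
HYD-13: φ = -47.21278°, λ = -113.01111°
TG9: φ = -51.77417°, λ = -111.90861°
δ₁₃ = central angle LOC8→TG9 = 0.165235 rad  (haversine)
θ₁₃ = bearing LOC8→TG9 = 24.276°,  θ₁₂ = bearing LOC8→HYD-13 = 14.979°
dₓₜ = R·arcsin(sin δ₁₃ · sin(θ₁₃ − θ₁₂)) = 6378.14·arcsin(0.16448·sin(9.297°)) = 169.509 km
|dₓₜ| = 169.509 km

169.5 km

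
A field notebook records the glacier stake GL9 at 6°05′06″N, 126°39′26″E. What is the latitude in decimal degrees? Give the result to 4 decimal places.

6° + 5′/60 + 6″/3600 = 6 + 0.08333 + 0.00167 = 6.0850°

6.0850°N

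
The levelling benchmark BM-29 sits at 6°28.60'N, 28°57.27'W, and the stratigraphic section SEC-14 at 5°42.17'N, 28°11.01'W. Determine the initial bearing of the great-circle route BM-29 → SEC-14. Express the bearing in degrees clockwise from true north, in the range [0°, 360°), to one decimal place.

135.2°

BM-29: φ = +6.47667°, λ = -28.95450°
SEC-14: φ = +5.70283°, λ = -28.18350°
Δλ = 0.7710°
y = sin Δλ · cos φ₂ = 0.013389
x = cos φ₁ sin φ₂ − sin φ₁ cos φ₂ cos Δλ = -0.013495
θ = atan2(y, x) = 135.2257° → 135.2257° (mod 360°)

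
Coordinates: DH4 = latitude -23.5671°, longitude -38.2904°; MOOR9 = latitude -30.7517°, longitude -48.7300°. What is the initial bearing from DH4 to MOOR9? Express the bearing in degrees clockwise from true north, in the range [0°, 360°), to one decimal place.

Δλ = -10.4396°
y = sin Δλ · cos φ₂ = -0.155721
x = cos φ₁ sin φ₂ − sin φ₁ cos φ₂ cos Δλ = -0.130754
θ = atan2(y, x) = -130.0193° → 229.9807° (mod 360°)

230.0°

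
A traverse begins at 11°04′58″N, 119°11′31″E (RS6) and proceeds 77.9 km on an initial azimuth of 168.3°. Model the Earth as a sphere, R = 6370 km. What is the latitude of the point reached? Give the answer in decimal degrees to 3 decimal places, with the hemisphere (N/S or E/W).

RS6: φ = +11.08278°, λ = +119.19194°
δ = d/R = 77.9/6370 = 0.012229 rad
φ₂ = arcsin(sin φ₁ cos δ + cos φ₁ sin δ cos θ)
   = arcsin(0.19223·0.99993 + 0.98135·0.01223·-0.97922) = 10.39662°
λ₂ = λ₁ + atan2(sin θ sin δ cos φ₁, cos δ − sin φ₁ sin φ₂) = 119.33640°

10.397°N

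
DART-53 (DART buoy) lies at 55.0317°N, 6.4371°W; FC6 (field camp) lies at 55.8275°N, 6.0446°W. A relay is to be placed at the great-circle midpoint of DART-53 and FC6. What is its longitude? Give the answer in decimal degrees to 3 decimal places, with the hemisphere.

Bx = cos φ₂ cos Δλ = 0.561673,  By = cos φ₂ sin Δλ = 0.003848
φₘ = atan2(sin φ₁ + sin φ₂, √((cos φ₁ + Bx)² + By²)) = 55.42976°
λₘ = λ₁ + atan2(By, cos φ₁ + Bx) = -6.24283°

6.243°W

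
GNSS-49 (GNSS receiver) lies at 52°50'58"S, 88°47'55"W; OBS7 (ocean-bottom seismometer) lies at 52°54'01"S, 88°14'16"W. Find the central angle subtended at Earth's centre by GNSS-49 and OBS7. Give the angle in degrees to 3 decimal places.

0.342°

GNSS-49: φ = -52.84944°, λ = -88.79861°
OBS7: φ = -52.90028°, λ = -88.23778°
Δφ = -0.0508°,  Δλ = 0.5608°
a = sin²(Δφ/2) + cos φ₁ cos φ₂ sin²(Δλ/2) = 0.000009
c = 2·arcsin(√a) = 0.005974 rad = 0.3423°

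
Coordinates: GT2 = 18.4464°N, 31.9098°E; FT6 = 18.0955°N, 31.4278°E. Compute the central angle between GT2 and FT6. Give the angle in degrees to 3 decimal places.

Δφ = -0.3509°,  Δλ = -0.4820°
a = sin²(Δφ/2) + cos φ₁ cos φ₂ sin²(Δλ/2) = 0.000025
c = 2·arcsin(√a) = 0.010066 rad = 0.5767°

0.577°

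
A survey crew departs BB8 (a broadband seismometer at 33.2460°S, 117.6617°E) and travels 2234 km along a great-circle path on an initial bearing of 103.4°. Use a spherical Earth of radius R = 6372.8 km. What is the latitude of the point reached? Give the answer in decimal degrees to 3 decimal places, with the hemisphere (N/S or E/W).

δ = d/R = 2234/6372.8 = 0.350552 rad
φ₂ = arcsin(sin φ₁ cos δ + cos φ₁ sin δ cos θ)
   = arcsin(-0.54823·0.93918 + 0.83632·0.34342·-0.23175) = -35.55278°
λ₂ = λ₁ + atan2(sin θ sin δ cos φ₁, cos δ − sin φ₁ sin φ₂) = 141.90511°

35.553°S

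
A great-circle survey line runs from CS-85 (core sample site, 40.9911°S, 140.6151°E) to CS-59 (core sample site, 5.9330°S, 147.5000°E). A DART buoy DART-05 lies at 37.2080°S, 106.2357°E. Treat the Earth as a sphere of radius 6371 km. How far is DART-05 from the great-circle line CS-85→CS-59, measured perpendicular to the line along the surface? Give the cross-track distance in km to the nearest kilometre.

δ₁₃ = central angle CS-85→DART-05 = 0.467257 rad  (haversine)
θ₁₃ = bearing CS-85→DART-05 = 266.783°,  θ₁₂ = bearing CS-85→CS-59 = 11.821°
dₓₜ = R·arcsin(sin δ₁₃ · sin(θ₁₃ − θ₁₂)) = 6371·arcsin(0.45044·sin(254.962°)) = -2867.288 km
|dₓₜ| = 2867.288 km

2867 km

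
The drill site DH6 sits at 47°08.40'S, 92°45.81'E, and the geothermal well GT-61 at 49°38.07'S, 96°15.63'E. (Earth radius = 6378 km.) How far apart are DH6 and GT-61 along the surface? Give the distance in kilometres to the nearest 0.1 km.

DH6: φ = -47.14000°, λ = +92.76350°
GT-61: φ = -49.63450°, λ = +96.26050°
Δφ = -2.4945°,  Δλ = 3.4970°
a = sin²(Δφ/2) + cos φ₁ cos φ₂ sin²(Δλ/2) = 0.000884
c = 2·arcsin(√a) = 0.059471 rad = 3.4075°
d = R·c = 6378 × 0.059471 = 379.3 km

379.3 km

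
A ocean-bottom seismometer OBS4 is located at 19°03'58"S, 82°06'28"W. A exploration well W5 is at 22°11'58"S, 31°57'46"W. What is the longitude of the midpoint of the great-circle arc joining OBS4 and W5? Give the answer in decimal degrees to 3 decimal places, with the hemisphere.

OBS4: φ = -19.06611°, λ = -82.10778°
W5: φ = -22.19944°, λ = -31.96278°
Bx = cos φ₂ cos Δλ = 0.593344,  By = cos φ₂ sin Δλ = 0.710765
φₘ = atan2(sin φ₁ + sin φ₂, √((cos φ₁ + Bx)² + By²)) = -22.57236°
λₘ = λ₁ + atan2(By, cos φ₁ + Bx) = -57.31133°

57.311°W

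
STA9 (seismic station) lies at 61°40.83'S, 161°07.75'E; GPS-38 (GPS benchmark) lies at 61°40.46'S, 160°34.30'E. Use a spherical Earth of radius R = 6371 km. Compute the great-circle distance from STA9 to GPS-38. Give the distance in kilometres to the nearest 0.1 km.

STA9: φ = -61.68050°, λ = +161.12917°
GPS-38: φ = -61.67433°, λ = +160.57167°
Δφ = 0.0062°,  Δλ = -0.5575°
a = sin²(Δφ/2) + cos φ₁ cos φ₂ sin²(Δλ/2) = 0.000005
c = 2·arcsin(√a) = 0.004618 rad = 0.2646°
d = R·c = 6371 × 0.004618 = 29.4 km

29.4 km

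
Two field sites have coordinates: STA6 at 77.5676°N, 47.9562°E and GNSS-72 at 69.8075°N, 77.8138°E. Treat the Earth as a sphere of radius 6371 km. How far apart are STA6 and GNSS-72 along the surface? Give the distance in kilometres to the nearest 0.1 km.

1244.6 km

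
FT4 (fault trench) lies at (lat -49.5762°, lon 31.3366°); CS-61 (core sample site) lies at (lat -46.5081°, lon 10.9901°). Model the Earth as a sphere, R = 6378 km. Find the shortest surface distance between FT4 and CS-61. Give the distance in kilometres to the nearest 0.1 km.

Δφ = 3.0681°,  Δλ = -20.3465°
a = sin²(Δφ/2) + cos φ₁ cos φ₂ sin²(Δλ/2) = 0.014639
c = 2·arcsin(√a) = 0.242580 rad = 13.8988°
d = R·c = 6378 × 0.242580 = 1547.2 km

1547.2 km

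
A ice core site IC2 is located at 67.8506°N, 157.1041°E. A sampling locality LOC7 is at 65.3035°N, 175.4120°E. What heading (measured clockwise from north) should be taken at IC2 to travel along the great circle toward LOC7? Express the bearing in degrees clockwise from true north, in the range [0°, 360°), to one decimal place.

100.7°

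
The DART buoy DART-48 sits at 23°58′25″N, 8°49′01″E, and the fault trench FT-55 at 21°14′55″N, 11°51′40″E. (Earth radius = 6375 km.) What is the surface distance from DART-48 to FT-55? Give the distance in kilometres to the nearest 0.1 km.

435.5 km

DART-48: φ = +23.97361°, λ = +8.81694°
FT-55: φ = +21.24861°, λ = +11.86111°
Δφ = -2.7250°,  Δλ = 3.0442°
a = sin²(Δφ/2) + cos φ₁ cos φ₂ sin²(Δλ/2) = 0.001166
c = 2·arcsin(√a) = 0.068314 rad = 3.9141°
d = R·c = 6375 × 0.068314 = 435.5 km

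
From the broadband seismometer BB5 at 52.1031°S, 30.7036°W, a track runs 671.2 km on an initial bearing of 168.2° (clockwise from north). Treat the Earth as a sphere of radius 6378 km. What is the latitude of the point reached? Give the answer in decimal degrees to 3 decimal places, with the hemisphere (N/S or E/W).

57.985°S

δ = d/R = 671.2/6378 = 0.105237 rad
φ₂ = arcsin(sin φ₁ cos δ + cos φ₁ sin δ cos θ)
   = arcsin(-0.78912·0.99447 + 0.61424·0.10504·-0.97887) = -57.98505°
λ₂ = λ₁ + atan2(sin θ sin δ cos φ₁, cos δ − sin φ₁ sin φ₂) = -28.38139°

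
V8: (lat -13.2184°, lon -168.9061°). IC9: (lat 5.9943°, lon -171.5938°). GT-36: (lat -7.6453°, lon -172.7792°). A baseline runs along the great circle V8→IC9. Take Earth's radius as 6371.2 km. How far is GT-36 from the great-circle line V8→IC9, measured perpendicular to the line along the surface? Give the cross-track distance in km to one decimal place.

δ₁₃ = central angle V8→GT-36 = 0.117801 rad  (haversine)
θ₁₃ = bearing V8→GT-36 = 325.276°,  θ₁₂ = bearing V8→IC9 = 351.928°
dₓₜ = R·arcsin(sin δ₁₃ · sin(θ₁₃ − θ₁₂)) = 6371.2·arcsin(0.11753·sin(-26.651°)) = -336.038 km
|dₓₜ| = 336.038 km

336.0 km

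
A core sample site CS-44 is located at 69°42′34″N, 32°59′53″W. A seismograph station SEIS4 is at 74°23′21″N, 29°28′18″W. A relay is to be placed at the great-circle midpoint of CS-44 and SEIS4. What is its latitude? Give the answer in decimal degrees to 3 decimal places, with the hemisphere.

CS-44: φ = +69.70944°, λ = -32.99806°
SEIS4: φ = +74.38917°, λ = -29.47167°
Bx = cos φ₂ cos Δλ = 0.268592,  By = cos φ₂ sin Δλ = 0.016552
φₘ = atan2(sin φ₁ + sin φ₂, √((cos φ₁ + Bx)² + By²)) = 72.05713°
λₘ = λ₁ + atan2(By, cos φ₁ + Bx) = -31.45732°

72.057°N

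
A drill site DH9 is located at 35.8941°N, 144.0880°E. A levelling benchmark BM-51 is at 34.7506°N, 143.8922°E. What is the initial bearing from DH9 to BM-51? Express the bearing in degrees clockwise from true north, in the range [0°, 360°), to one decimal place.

188.0°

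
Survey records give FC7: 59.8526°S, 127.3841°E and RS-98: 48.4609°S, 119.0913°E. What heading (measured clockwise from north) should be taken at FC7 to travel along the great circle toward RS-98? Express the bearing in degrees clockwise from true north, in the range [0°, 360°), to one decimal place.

333.5°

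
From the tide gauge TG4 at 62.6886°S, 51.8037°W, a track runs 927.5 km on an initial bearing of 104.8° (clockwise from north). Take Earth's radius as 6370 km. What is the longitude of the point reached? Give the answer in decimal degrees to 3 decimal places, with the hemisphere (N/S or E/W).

33.377°W

δ = d/R = 927.5/6370 = 0.145604 rad
φ₂ = arcsin(sin φ₁ cos δ + cos φ₁ sin δ cos θ)
   = arcsin(-0.88853·0.98942 + 0.45883·0.14509·-0.25545) = -63.65385°
λ₂ = λ₁ + atan2(sin θ sin δ cos φ₁, cos δ − sin φ₁ sin φ₂) = -33.37730°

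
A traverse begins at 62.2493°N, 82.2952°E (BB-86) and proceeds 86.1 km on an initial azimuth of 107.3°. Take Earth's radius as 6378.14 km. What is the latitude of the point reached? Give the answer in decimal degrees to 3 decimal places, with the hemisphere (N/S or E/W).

62.010°N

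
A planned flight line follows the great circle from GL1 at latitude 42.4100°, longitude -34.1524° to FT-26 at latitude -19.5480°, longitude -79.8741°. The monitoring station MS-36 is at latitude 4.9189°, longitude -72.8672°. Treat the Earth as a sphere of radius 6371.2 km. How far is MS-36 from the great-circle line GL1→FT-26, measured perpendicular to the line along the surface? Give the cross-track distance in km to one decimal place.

δ₁₃ = central angle GL1→MS-36 = 0.886911 rad  (haversine)
θ₁₃ = bearing GL1→MS-36 = 233.507°,  θ₁₂ = bearing GL1→FT-26 = 224.326°
dₓₜ = R·arcsin(sin δ₁₃ · sin(θ₁₃ − θ₁₂)) = 6371.2·arcsin(0.77512·sin(9.181°)) = 789.941 km
|dₓₜ| = 789.941 km

789.9 km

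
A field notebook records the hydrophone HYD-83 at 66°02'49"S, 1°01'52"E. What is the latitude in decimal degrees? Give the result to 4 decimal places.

66° + 2′/60 + 49″/3600 = 66 + 0.03333 + 0.01361 = 66.0469°

66.0469°S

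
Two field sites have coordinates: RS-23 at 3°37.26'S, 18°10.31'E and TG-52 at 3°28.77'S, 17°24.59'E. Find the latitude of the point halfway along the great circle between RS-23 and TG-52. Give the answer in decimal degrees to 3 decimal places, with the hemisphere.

3.550°S

RS-23: φ = -3.62100°, λ = +18.17183°
TG-52: φ = -3.47950°, λ = +17.40983°
Bx = cos φ₂ cos Δλ = 0.998068,  By = cos φ₂ sin Δλ = -0.013275
φₘ = atan2(sin φ₁ + sin φ₂, √((cos φ₁ + Bx)² + By²)) = -3.55033°
λₘ = λ₁ + atan2(By, cos φ₁ + Bx) = 17.79080°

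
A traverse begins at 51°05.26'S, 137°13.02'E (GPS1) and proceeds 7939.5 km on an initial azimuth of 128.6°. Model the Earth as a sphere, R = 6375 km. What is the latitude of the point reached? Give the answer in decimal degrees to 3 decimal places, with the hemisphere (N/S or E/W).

GPS1: φ = -51.08767°, λ = +137.21700°
δ = d/R = 7939.5/6375 = 1.245412 rad
φ₂ = arcsin(sin φ₁ cos δ + cos φ₁ sin δ cos θ)
   = arcsin(-0.77811·0.31967 + 0.62813·0.94753·-0.62388) = -38.32018°
λ₂ = λ₁ + atan2(sin θ sin δ cos φ₁, cos δ − sin φ₁ sin φ₂) = -113.49313°

38.320°S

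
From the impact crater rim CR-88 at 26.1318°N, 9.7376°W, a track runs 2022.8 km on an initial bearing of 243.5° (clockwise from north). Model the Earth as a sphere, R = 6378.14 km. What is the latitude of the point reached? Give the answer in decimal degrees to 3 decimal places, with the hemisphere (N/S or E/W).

δ = d/R = 2022.8/6378.14 = 0.317146 rad
φ₂ = arcsin(sin φ₁ cos δ + cos φ₁ sin δ cos θ)
   = arcsin(0.44044·0.95013 + 0.89778·0.31186·-0.44620) = 17.07041°
λ₂ = λ₁ + atan2(sin θ sin δ cos φ₁, cos δ − sin φ₁ sin φ₂) = -26.71249°

17.070°N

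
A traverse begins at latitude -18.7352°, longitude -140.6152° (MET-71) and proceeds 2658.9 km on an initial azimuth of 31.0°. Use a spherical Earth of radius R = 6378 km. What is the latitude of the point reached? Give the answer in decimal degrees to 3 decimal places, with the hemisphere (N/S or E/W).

δ = d/R = 2658.9/6378 = 0.416886 rad
φ₂ = arcsin(sin φ₁ cos δ + cos φ₁ sin δ cos θ)
   = arcsin(-0.32119·0.91435 + 0.94701·0.40492·0.85717) = 2.00597°
λ₂ = λ₁ + atan2(sin θ sin δ cos φ₁, cos δ − sin φ₁ sin φ₂) = -128.57050°

2.006°N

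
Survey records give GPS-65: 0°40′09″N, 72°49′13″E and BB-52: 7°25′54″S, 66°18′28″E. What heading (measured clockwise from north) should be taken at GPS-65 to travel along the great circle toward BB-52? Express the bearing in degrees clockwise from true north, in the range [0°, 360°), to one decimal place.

GPS-65: φ = +0.66917°, λ = +72.82028°
BB-52: φ = -7.43167°, λ = +66.30778°
Δλ = -6.5125°
y = sin Δλ · cos φ₂ = -0.112467
x = cos φ₁ sin φ₂ − sin φ₁ cos φ₂ cos Δλ = -0.140841
θ = atan2(y, x) = -141.3912° → 218.6088° (mod 360°)

218.6°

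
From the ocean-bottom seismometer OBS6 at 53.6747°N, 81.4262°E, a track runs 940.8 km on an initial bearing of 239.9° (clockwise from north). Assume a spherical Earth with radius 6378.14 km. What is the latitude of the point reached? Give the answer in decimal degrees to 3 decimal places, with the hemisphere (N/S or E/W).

δ = d/R = 940.8/6378.14 = 0.147504 rad
φ₂ = arcsin(sin φ₁ cos δ + cos φ₁ sin δ cos θ)
   = arcsin(0.80567·0.98914 + 0.59237·0.14697·-0.50151) = 48.87325°
λ₂ = λ₁ + atan2(sin θ sin δ cos φ₁, cos δ − sin φ₁ sin φ₂) = 70.27968°

48.873°N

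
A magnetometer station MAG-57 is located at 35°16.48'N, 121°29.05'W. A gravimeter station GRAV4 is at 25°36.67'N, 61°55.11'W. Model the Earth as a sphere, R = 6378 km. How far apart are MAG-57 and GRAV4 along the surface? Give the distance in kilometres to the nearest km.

MAG-57: φ = +35.27467°, λ = -121.48417°
GRAV4: φ = +25.61117°, λ = -61.91850°
Δφ = -9.6635°,  Δλ = 59.5657°
a = sin²(Δφ/2) + cos φ₁ cos φ₂ sin²(Δλ/2) = 0.188729
c = 2·arcsin(√a) = 0.898809 rad = 51.4980°
d = R·c = 6378 × 0.898809 = 5732.6 km

5733 km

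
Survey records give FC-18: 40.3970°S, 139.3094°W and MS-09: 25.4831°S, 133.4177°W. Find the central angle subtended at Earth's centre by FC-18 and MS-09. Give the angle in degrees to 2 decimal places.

15.70°

Δφ = 14.9139°,  Δλ = 5.8917°
a = sin²(Δφ/2) + cos φ₁ cos φ₂ sin²(Δλ/2) = 0.018659
c = 2·arcsin(√a) = 0.274052 rad = 15.7020°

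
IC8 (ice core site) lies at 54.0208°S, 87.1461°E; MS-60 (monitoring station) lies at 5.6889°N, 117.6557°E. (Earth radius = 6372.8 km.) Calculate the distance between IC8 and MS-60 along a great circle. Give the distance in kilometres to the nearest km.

7224 km

Δφ = 59.7097°,  Δλ = 30.5096°
a = sin²(Δφ/2) + cos φ₁ cos φ₂ sin²(Δλ/2) = 0.288280
c = 2·arcsin(√a) = 1.133557 rad = 64.9480°
d = R·c = 6372.8 × 1.133557 = 7223.9 km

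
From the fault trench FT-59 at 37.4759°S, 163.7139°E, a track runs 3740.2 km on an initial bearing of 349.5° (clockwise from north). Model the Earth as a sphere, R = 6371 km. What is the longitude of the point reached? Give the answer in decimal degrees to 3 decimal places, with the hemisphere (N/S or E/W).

157.904°E

δ = d/R = 3740.2/6371 = 0.587066 rad
φ₂ = arcsin(sin φ₁ cos δ + cos φ₁ sin δ cos θ)
   = arcsin(-0.60843·0.83257 + 0.79361·0.55392·0.98325) = -4.26229°
λ₂ = λ₁ + atan2(sin θ sin δ cos φ₁, cos δ − sin φ₁ sin φ₂) = 157.90424°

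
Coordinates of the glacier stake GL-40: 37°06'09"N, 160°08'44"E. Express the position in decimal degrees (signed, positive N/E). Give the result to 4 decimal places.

+37.1025°, +160.1456°

lat: 37.1025° N → +37.1025°
lon: 160.1456° E → +160.1456°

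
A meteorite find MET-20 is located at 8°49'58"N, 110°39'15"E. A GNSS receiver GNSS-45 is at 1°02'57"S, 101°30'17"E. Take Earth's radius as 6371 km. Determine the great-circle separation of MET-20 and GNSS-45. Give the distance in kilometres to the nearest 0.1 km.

MET-20: φ = +8.83278°, λ = +110.65417°
GNSS-45: φ = -1.04917°, λ = +101.50472°
Δφ = -9.8819°,  Δλ = -9.1494°
a = sin²(Δφ/2) + cos φ₁ cos φ₂ sin²(Δλ/2) = 0.013703
c = 2·arcsin(√a) = 0.234660 rad = 13.4450°
d = R·c = 6371 × 0.234660 = 1495.0 km

1495.0 km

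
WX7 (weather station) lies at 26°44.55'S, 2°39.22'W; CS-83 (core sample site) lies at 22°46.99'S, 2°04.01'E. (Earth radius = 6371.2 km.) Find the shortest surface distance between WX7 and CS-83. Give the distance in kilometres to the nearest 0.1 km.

648.7 km

WX7: φ = -26.74250°, λ = -2.65367°
CS-83: φ = -22.78317°, λ = +2.06683°
Δφ = 3.9593°,  Δλ = 4.7205°
a = sin²(Δφ/2) + cos φ₁ cos φ₂ sin²(Δλ/2) = 0.002590
c = 2·arcsin(√a) = 0.101823 rad = 5.8341°
d = R·c = 6371.2 × 0.101823 = 648.7 km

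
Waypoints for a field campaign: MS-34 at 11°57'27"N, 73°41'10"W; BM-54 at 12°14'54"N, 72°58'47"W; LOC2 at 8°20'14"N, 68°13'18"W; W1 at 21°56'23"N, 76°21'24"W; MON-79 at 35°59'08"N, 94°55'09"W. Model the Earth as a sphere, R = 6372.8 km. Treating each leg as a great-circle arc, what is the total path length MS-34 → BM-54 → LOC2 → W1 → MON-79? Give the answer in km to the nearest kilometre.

4888 km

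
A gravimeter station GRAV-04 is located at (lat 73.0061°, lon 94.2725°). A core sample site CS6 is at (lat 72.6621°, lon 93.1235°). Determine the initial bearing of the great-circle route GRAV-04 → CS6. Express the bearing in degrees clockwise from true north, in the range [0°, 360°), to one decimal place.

Δλ = -1.1490°
y = sin Δλ · cos φ₂ = -0.005976
x = cos φ₁ sin φ₂ − sin φ₁ cos φ₂ cos Δλ = -0.005947
θ = atan2(y, x) = -134.8598° → 225.1402° (mod 360°)

225.1°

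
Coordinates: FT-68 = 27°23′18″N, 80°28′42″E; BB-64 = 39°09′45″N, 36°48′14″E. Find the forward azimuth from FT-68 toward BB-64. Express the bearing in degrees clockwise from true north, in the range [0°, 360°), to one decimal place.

299.5°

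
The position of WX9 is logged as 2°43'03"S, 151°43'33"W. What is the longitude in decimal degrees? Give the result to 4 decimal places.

151.7258°W

151° + 43′/60 + 33″/3600 = 151 + 0.71667 + 0.00917 = 151.7258°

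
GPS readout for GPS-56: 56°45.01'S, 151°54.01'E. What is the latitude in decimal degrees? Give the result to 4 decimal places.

56.7502°S

56° + 45.01′/60 = 56 + 0.75017 = 56.7502°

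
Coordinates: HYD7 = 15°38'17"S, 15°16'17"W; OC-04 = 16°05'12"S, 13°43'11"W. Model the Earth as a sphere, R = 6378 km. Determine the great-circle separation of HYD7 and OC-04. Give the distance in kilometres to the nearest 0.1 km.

HYD7: φ = -15.63806°, λ = -15.27139°
OC-04: φ = -16.08667°, λ = -13.71972°
Δφ = -0.4486°,  Δλ = 1.5517°
a = sin²(Δφ/2) + cos φ₁ cos φ₂ sin²(Δλ/2) = 0.000185
c = 2·arcsin(√a) = 0.027202 rad = 1.5585°
d = R·c = 6378 × 0.027202 = 173.5 km

173.5 km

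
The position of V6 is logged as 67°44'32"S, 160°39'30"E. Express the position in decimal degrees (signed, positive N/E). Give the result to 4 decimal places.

-67.7422°, +160.6583°

lat: 67.7422° S → -67.7422°
lon: 160.6583° E → +160.6583°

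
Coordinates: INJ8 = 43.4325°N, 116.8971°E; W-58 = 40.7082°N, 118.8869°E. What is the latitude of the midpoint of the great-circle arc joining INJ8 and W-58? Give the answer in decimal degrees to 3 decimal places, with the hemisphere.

42.075°N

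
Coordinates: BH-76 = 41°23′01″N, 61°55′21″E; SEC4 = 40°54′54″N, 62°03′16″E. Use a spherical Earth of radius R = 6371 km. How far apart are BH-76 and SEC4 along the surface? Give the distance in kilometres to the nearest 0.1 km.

BH-76: φ = +41.38361°, λ = +61.92250°
SEC4: φ = +40.91500°, λ = +62.05444°
Δφ = -0.4686°,  Δλ = 0.1319°
a = sin²(Δφ/2) + cos φ₁ cos φ₂ sin²(Δλ/2) = 0.000017
c = 2·arcsin(√a) = 0.008361 rad = 0.4790°
d = R·c = 6371 × 0.008361 = 53.3 km

53.3 km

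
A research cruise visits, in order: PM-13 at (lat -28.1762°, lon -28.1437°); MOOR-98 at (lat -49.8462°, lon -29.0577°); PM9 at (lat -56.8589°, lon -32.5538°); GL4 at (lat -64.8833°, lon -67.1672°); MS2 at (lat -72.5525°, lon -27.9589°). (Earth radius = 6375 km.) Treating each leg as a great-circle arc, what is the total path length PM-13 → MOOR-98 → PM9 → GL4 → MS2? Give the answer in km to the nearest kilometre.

7022 km

PM-13→MOOR-98: c = 0.378409 rad, d = 2412.36 km
MOOR-98→PM9: c = 0.127656 rad, d = 813.81 km
PM9→GL4: c = 0.320317 rad, d = 2042.02 km
GL4→MS2: c = 0.275089 rad, d = 1753.69 km
Total = 2412.36 + 813.81 + 2042.02 + 1753.69 = 7021.87 km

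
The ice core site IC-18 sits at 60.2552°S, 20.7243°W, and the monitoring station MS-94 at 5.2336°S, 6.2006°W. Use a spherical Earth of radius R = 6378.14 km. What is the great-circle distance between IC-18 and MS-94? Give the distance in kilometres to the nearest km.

Δφ = 55.0216°,  Δλ = 14.5237°
a = sin²(Δφ/2) + cos φ₁ cos φ₂ sin²(Δλ/2) = 0.221260
c = 2·arcsin(√a) = 0.979450 rad = 56.1184°
d = R·c = 6378.14 × 0.979450 = 6247.1 km

6247 km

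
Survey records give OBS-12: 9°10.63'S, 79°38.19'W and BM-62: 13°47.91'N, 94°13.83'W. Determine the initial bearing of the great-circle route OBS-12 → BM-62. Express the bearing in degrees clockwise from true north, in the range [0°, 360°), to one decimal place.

327.6°

OBS-12: φ = -9.17717°, λ = -79.63650°
BM-62: φ = +13.79850°, λ = -94.23050°
Δλ = -14.5940°
y = sin Δλ · cos φ₂ = -0.244696
x = cos φ₁ sin φ₂ − sin φ₁ cos φ₂ cos Δλ = 0.385343
θ = atan2(y, x) = -32.4159° → 327.5841° (mod 360°)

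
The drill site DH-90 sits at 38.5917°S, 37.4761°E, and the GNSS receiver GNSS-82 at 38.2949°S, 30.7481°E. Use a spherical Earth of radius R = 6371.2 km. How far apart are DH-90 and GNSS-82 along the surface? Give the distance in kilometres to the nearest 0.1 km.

Δφ = 0.2968°,  Δλ = -6.7280°
a = sin²(Δφ/2) + cos φ₁ cos φ₂ sin²(Δλ/2) = 0.002119
c = 2·arcsin(√a) = 0.092096 rad = 5.2767°
d = R·c = 6371.2 × 0.092096 = 586.8 km

586.8 km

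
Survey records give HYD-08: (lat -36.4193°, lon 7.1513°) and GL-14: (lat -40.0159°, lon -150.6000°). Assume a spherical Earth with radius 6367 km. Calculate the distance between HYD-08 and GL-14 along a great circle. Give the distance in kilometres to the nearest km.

Δφ = -3.5966°,  Δλ = -157.7513°
a = sin²(Δφ/2) + cos φ₁ cos φ₂ sin²(Δλ/2) = 0.594331
c = 2·arcsin(√a) = 1.760596 rad = 100.8747°
d = R·c = 6367 × 1.760596 = 11209.7 km

11210 km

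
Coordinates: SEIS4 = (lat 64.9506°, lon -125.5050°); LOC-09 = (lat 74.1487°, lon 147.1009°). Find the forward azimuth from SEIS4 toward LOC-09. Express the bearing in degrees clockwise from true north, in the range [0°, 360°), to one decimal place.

325.4°

Δλ = -87.3941°
y = sin Δλ · cos φ₂ = -0.272859
x = cos φ₁ sin φ₂ − sin φ₁ cos φ₂ cos Δλ = 0.396049
θ = atan2(y, x) = -34.5650° → 325.4350° (mod 360°)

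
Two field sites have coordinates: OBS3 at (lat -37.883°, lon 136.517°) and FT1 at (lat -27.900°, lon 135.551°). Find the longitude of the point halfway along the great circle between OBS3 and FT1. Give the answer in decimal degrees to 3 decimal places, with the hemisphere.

Bx = cos φ₂ cos Δλ = 0.883640,  By = cos φ₂ sin Δλ = -0.014899
φₘ = atan2(sin φ₁ + sin φ₂, √((cos φ₁ + Bx)² + By²)) = -32.89243°
λₘ = λ₁ + atan2(By, cos φ₁ + Bx) = 136.00672°

136.007°E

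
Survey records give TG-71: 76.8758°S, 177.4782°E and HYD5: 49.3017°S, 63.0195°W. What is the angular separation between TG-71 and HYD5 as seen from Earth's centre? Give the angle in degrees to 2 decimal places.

48.28°

Δφ = 27.5741°,  Δλ = 119.5023°
a = sin²(Δφ/2) + cos φ₁ cos φ₂ sin²(Δλ/2) = 0.167282
c = 2·arcsin(√a) = 0.842718 rad = 48.2842°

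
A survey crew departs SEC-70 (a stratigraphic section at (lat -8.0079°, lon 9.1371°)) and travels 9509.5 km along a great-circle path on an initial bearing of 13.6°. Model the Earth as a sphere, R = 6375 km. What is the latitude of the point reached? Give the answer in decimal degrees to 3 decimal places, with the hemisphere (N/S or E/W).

71.525°N

δ = d/R = 9509.5/6375 = 1.491686 rad
φ₂ = arcsin(sin φ₁ cos δ + cos φ₁ sin δ cos θ)
   = arcsin(-0.13931·0.07903 + 0.99025·0.99687·0.97196) = 71.52531°
λ₂ = λ₁ + atan2(sin θ sin δ cos φ₁, cos δ − sin φ₁ sin φ₂) = 56.84468°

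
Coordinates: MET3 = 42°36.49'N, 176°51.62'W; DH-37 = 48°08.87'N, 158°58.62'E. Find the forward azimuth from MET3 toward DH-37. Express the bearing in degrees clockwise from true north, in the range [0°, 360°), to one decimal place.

296.5°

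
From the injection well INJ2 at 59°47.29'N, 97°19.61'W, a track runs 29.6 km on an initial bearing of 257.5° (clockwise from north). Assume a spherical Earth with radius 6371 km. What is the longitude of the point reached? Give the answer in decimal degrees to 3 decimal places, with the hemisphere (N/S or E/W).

INJ2: φ = +59.78817°, λ = -97.32683°
δ = d/R = 29.6/6371 = 0.004646 rad
φ₂ = arcsin(sin φ₁ cos δ + cos φ₁ sin δ cos θ)
   = arcsin(0.86417·0.99999 + 0.50320·0.00465·-0.21644) = 59.72954°
λ₂ = λ₁ + atan2(sin θ sin δ cos φ₁, cos δ − sin φ₁ sin φ₂) = -97.84241°

97.842°W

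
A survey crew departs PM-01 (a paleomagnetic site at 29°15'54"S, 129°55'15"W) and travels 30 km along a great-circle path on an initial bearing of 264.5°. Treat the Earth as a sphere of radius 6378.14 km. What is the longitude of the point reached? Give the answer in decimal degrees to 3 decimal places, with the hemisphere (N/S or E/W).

PM-01: φ = -29.26500°, λ = -129.92083°
δ = d/R = 30/6378.14 = 0.004704 rad
φ₂ = arcsin(sin φ₁ cos δ + cos φ₁ sin δ cos θ)
   = arcsin(-0.48885·0.99999 + 0.87237·0.00470·-0.09585) = -29.29048°
λ₂ = λ₁ + atan2(sin θ sin δ cos φ₁, cos δ − sin φ₁ sin φ₂) = -130.22841°

130.228°W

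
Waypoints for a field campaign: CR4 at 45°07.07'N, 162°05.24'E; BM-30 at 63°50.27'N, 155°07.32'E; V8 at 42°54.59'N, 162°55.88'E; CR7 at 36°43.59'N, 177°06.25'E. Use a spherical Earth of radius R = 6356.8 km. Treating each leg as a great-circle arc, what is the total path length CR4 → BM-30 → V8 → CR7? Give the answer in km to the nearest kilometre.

5883 km

CR4: φ = +45.11783°, λ = +162.08733°
BM-30: φ = +63.83783°, λ = +155.12200°
V8: φ = +42.90983°, λ = +162.93133°
CR7: φ = +36.72650°, λ = +177.10417°
CR4→BM-30: c = 0.333806 rad, d = 2121.94 km
BM-30→V8: c = 0.373557 rad, d = 2374.63 km
V8→CR7: c = 0.218084 rad, d = 1386.32 km
Total = 2121.94 + 2374.63 + 1386.32 = 5882.89 km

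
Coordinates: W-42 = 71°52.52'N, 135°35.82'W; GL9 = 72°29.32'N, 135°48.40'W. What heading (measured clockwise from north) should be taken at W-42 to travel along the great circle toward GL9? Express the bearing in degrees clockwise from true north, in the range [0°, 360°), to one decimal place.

W-42: φ = +71.87533°, λ = -135.59700°
GL9: φ = +72.48867°, λ = -135.80667°
Δλ = -0.2097°
y = sin Δλ · cos φ₂ = -0.001101
x = cos φ₁ sin φ₂ − sin φ₁ cos φ₂ cos Δλ = 0.010706
θ = atan2(y, x) = -5.8719° → 354.1281° (mod 360°)

354.1°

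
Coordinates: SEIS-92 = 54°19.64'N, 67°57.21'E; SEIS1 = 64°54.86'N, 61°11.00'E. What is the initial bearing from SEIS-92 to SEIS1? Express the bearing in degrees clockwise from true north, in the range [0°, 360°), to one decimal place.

SEIS-92: φ = +54.32733°, λ = +67.95350°
SEIS1: φ = +64.91433°, λ = +61.18333°
Δλ = -6.7702°
y = sin Δλ · cos φ₂ = -0.049981
x = cos φ₁ sin φ₂ − sin φ₁ cos φ₂ cos Δλ = 0.186130
θ = atan2(y, x) = -15.0309° → 344.9691° (mod 360°)

345.0°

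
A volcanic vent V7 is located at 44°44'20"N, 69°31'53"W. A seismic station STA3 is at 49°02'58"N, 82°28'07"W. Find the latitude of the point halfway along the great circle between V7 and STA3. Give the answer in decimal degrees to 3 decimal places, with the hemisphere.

47.076°N

V7: φ = +44.73889°, λ = -69.53139°
STA3: φ = +49.04944°, λ = -82.46861°
Bx = cos φ₂ cos Δλ = 0.638771,  By = cos φ₂ sin Δλ = -0.146735
φₘ = atan2(sin φ₁ + sin φ₂, √((cos φ₁ + Bx)² + By²)) = 47.07639°
λₘ = λ₁ + atan2(By, cos φ₁ + Bx) = -75.73880°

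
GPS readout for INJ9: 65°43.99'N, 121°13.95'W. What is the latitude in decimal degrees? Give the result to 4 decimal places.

65° + 43.99′/60 = 65 + 0.73317 = 65.7332°

65.7332°N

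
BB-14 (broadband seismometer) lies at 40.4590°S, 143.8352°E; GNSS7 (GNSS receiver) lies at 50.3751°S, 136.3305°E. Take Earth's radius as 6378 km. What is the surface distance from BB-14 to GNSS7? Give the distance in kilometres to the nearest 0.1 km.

1248.4 km

Δφ = -9.9161°,  Δλ = -7.5047°
a = sin²(Δφ/2) + cos φ₁ cos φ₂ sin²(Δλ/2) = 0.009548
c = 2·arcsin(√a) = 0.195738 rad = 11.2150°
d = R·c = 6378 × 0.195738 = 1248.4 km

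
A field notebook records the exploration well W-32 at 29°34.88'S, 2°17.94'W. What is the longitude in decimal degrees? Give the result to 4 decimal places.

2.2990°W

2° + 17.94′/60 = 2 + 0.29900 = 2.2990°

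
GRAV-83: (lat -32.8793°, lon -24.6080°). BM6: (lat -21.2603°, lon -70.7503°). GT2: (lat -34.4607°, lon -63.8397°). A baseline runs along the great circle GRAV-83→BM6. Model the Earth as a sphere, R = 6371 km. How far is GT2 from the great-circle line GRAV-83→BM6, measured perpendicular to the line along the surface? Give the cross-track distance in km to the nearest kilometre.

δ₁₃ = central angle GRAV-83→GT2 = 0.566957 rad  (haversine)
θ₁₃ = bearing GRAV-83→GT2 = 256.158°,  θ₁₂ = bearing GRAV-83→BM6 = 273.918°
dₓₜ = R·arcsin(sin δ₁₃ · sin(θ₁₃ − θ₁₂)) = 6371·arcsin(0.53707·sin(-17.759°)) = -1048.400 km
|dₓₜ| = 1048.400 km

1048 km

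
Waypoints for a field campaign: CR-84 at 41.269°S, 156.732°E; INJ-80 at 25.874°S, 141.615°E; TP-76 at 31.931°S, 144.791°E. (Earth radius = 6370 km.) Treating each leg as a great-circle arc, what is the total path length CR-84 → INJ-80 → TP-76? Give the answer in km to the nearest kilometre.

CR-84→INJ-80: c = 0.346061 rad, d = 2204.41 km
INJ-80→TP-76: c = 0.116302 rad, d = 740.84 km
Total = 2204.41 + 740.84 = 2945.25 km

2945 km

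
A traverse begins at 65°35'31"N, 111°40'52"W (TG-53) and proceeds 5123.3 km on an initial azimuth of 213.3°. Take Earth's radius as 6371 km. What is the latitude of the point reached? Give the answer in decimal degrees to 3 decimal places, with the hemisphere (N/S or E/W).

22.517°N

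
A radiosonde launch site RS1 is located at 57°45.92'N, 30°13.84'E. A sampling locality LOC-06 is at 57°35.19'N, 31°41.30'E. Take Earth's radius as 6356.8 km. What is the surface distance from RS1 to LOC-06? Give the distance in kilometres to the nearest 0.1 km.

RS1: φ = +57.76533°, λ = +30.23067°
LOC-06: φ = +57.58650°, λ = +31.68833°
Δφ = -0.1788°,  Δλ = 1.4577°
a = sin²(Δφ/2) + cos φ₁ cos φ₂ sin²(Δλ/2) = 0.000049
c = 2·arcsin(√a) = 0.013957 rad = 0.7997°
d = R·c = 6356.8 × 0.013957 = 88.7 km

88.7 km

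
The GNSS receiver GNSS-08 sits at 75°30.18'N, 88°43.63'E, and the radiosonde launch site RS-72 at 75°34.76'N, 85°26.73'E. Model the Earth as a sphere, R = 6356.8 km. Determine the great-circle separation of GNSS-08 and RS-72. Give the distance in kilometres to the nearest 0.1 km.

91.3 km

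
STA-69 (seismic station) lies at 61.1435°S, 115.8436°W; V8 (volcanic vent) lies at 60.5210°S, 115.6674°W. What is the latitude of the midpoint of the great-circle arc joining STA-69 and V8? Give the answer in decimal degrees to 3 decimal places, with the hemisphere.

Bx = cos φ₂ cos Δλ = 0.492102,  By = cos φ₂ sin Δλ = 0.001513
φₘ = atan2(sin φ₁ + sin φ₂, √((cos φ₁ + Bx)² + By²)) = -60.83228°
λₘ = λ₁ + atan2(By, cos φ₁ + Bx) = -115.75464°

60.832°S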